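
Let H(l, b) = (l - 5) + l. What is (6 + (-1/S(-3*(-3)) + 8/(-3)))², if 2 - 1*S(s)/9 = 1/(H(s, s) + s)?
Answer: 1607824/149769 ≈ 10.735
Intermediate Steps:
H(l, b) = -5 + 2*l (H(l, b) = (-5 + l) + l = -5 + 2*l)
S(s) = 18 - 9/(-5 + 3*s) (S(s) = 18 - 9/((-5 + 2*s) + s) = 18 - 9/(-5 + 3*s))
(6 + (-1/S(-3*(-3)) + 8/(-3)))² = (6 + (-1/(9*(-11 + 6*(-3*(-3)))/(-5 + 3*(-3*(-3)))) + 8/(-3)))² = (6 + (-1/(9*(-11 + 6*9)/(-5 + 3*9)) + 8*(-⅓)))² = (6 + (-1/(9*(-11 + 54)/(-5 + 27)) - 8/3))² = (6 + (-1/(9*43/22) - 8/3))² = (6 + (-1/(9*(1/22)*43) - 8/3))² = (6 + (-1/387/22 - 8/3))² = (6 + (-1*22/387 - 8/3))² = (6 + (-22/387 - 8/3))² = (6 - 1054/387)² = (1268/387)² = 1607824/149769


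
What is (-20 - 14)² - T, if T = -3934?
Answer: 5090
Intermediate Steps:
(-20 - 14)² - T = (-20 - 14)² - 1*(-3934) = (-34)² + 3934 = 1156 + 3934 = 5090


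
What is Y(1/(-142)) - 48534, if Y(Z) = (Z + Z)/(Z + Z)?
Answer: -48533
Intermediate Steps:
Y(Z) = 1 (Y(Z) = (2*Z)/((2*Z)) = (2*Z)*(1/(2*Z)) = 1)
Y(1/(-142)) - 48534 = 1 - 48534 = -48533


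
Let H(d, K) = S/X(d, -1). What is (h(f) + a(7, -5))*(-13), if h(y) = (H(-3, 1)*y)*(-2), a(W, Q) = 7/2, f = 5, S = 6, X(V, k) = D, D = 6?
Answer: 169/2 ≈ 84.500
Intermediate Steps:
X(V, k) = 6
H(d, K) = 1 (H(d, K) = 6/6 = 6*(⅙) = 1)
a(W, Q) = 7/2 (a(W, Q) = 7*(½) = 7/2)
h(y) = -2*y (h(y) = (1*y)*(-2) = y*(-2) = -2*y)
(h(f) + a(7, -5))*(-13) = (-2*5 + 7/2)*(-13) = (-10 + 7/2)*(-13) = -13/2*(-13) = 169/2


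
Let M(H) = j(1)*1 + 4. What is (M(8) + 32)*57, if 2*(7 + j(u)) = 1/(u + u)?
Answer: 6669/4 ≈ 1667.3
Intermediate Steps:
j(u) = -7 + 1/(4*u) (j(u) = -7 + 1/(2*(u + u)) = -7 + 1/(2*((2*u))) = -7 + (1/(2*u))/2 = -7 + 1/(4*u))
M(H) = -11/4 (M(H) = (-7 + (1/4)/1)*1 + 4 = (-7 + (1/4)*1)*1 + 4 = (-7 + 1/4)*1 + 4 = -27/4*1 + 4 = -27/4 + 4 = -11/4)
(M(8) + 32)*57 = (-11/4 + 32)*57 = (117/4)*57 = 6669/4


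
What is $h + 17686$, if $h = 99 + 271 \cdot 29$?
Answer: $25644$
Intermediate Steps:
$h = 7958$ ($h = 99 + 7859 = 7958$)
$h + 17686 = 7958 + 17686 = 25644$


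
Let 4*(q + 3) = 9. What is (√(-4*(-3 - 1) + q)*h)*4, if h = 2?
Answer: 4*√61 ≈ 31.241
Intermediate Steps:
q = -¾ (q = -3 + (¼)*9 = -3 + 9/4 = -¾ ≈ -0.75000)
(√(-4*(-3 - 1) + q)*h)*4 = (√(-4*(-3 - 1) - ¾)*2)*4 = (√(-4*(-4) - ¾)*2)*4 = (√(16 - ¾)*2)*4 = (√(61/4)*2)*4 = ((√61/2)*2)*4 = √61*4 = 4*√61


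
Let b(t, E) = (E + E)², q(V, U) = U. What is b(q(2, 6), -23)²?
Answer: 4477456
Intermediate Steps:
b(t, E) = 4*E² (b(t, E) = (2*E)² = 4*E²)
b(q(2, 6), -23)² = (4*(-23)²)² = (4*529)² = 2116² = 4477456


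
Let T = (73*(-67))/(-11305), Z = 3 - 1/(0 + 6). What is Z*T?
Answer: 4891/3990 ≈ 1.2258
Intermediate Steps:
Z = 17/6 (Z = 3 - 1/6 = 3 - 1*⅙ = 3 - ⅙ = 17/6 ≈ 2.8333)
T = 4891/11305 (T = -4891*(-1/11305) = 4891/11305 ≈ 0.43264)
Z*T = (17/6)*(4891/11305) = 4891/3990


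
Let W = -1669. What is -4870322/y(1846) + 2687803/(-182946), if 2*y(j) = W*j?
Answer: -3249519651449/281825934702 ≈ -11.530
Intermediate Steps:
y(j) = -1669*j/2 (y(j) = (-1669*j)/2 = -1669*j/2)
-4870322/y(1846) + 2687803/(-182946) = -4870322/((-1669/2*1846)) + 2687803/(-182946) = -4870322/(-1540487) + 2687803*(-1/182946) = -4870322*(-1/1540487) - 2687803/182946 = 4870322/1540487 - 2687803/182946 = -3249519651449/281825934702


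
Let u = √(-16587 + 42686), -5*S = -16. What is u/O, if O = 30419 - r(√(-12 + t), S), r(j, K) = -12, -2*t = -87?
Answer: √26099/30431 ≈ 0.0053088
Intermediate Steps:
t = 87/2 (t = -½*(-87) = 87/2 ≈ 43.500)
S = 16/5 (S = -⅕*(-16) = 16/5 ≈ 3.2000)
u = √26099 ≈ 161.55
O = 30431 (O = 30419 - 1*(-12) = 30419 + 12 = 30431)
u/O = √26099/30431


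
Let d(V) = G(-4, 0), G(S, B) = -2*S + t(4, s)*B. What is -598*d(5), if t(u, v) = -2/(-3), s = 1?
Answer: -4784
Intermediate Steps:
t(u, v) = ⅔ (t(u, v) = -2*(-⅓) = ⅔)
G(S, B) = -2*S + 2*B/3
d(V) = 8 (d(V) = -2*(-4) + (⅔)*0 = 8 + 0 = 8)
-598*d(5) = -598*8 = -4784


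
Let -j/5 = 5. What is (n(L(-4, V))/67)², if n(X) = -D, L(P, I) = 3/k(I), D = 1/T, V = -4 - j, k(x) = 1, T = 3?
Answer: 1/40401 ≈ 2.4752e-5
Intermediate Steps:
j = -25 (j = -5*5 = -25)
V = 21 (V = -4 - 1*(-25) = -4 + 25 = 21)
D = ⅓ (D = 1/3 = ⅓ ≈ 0.33333)
L(P, I) = 3 (L(P, I) = 3/1 = 3*1 = 3)
n(X) = -⅓ (n(X) = -1*⅓ = -⅓)
(n(L(-4, V))/67)² = (-⅓/67)² = (-⅓*1/67)² = (-1/201)² = 1/40401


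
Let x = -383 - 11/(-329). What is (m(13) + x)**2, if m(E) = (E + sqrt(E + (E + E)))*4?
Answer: 11924138928/108241 - 871104*sqrt(39)/329 ≈ 93628.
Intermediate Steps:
m(E) = 4*E + 4*sqrt(3)*sqrt(E) (m(E) = (E + sqrt(E + 2*E))*4 = (E + sqrt(3*E))*4 = (E + sqrt(3)*sqrt(E))*4 = 4*E + 4*sqrt(3)*sqrt(E))
x = -125996/329 (x = -383 - 11*(-1/329) = -383 + 11/329 = -125996/329 ≈ -382.97)
(m(13) + x)**2 = ((4*13 + 4*sqrt(3)*sqrt(13)) - 125996/329)**2 = ((52 + 4*sqrt(39)) - 125996/329)**2 = (-108888/329 + 4*sqrt(39))**2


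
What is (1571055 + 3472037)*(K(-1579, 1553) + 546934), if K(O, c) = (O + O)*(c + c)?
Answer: -46708180088888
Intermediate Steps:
K(O, c) = 4*O*c (K(O, c) = (2*O)*(2*c) = 4*O*c)
(1571055 + 3472037)*(K(-1579, 1553) + 546934) = (1571055 + 3472037)*(4*(-1579)*1553 + 546934) = 5043092*(-9808748 + 546934) = 5043092*(-9261814) = -46708180088888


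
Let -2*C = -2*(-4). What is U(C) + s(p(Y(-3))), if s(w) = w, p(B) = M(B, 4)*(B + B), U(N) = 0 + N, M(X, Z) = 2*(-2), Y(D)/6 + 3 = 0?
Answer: 140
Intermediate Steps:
Y(D) = -18 (Y(D) = -18 + 6*0 = -18 + 0 = -18)
M(X, Z) = -4
C = -4 (C = -(-1)*(-4) = -½*8 = -4)
U(N) = N
p(B) = -8*B (p(B) = -4*(B + B) = -8*B)
U(C) + s(p(Y(-3))) = -4 - 8*(-18) = -4 + 144 = 140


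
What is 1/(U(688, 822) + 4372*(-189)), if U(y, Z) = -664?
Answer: -1/826972 ≈ -1.2092e-6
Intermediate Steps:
1/(U(688, 822) + 4372*(-189)) = 1/(-664 + 4372*(-189)) = 1/(-664 - 826308) = 1/(-826972) = -1/826972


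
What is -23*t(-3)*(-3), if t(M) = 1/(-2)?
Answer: -69/2 ≈ -34.500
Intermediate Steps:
t(M) = -½
-23*t(-3)*(-3) = -23*(-½)*(-3) = (23/2)*(-3) = -69/2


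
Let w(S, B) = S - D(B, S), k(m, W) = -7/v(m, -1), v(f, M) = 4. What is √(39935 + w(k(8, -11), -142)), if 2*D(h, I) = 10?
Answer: √159713/2 ≈ 199.82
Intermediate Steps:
D(h, I) = 5 (D(h, I) = (½)*10 = 5)
k(m, W) = -7/4
w(S, B) = -5 + S (w(S, B) = S - 1*5 = S - 5 = -5 + S)
√(39935 + w(k(8, -11), -142)) = √(39935 + (-5 - 7/4)) = √(39935 - 27/4) = √(159713/4) = √159713/2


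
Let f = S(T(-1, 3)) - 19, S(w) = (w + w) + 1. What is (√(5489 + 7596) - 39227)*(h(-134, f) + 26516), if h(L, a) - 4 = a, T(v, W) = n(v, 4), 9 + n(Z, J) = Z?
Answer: -1038809414 + 26482*√13085 ≈ -1.0358e+9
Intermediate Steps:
n(Z, J) = -9 + Z
T(v, W) = -9 + v
S(w) = 1 + 2*w (S(w) = 2*w + 1 = 1 + 2*w)
f = -38 (f = (1 + 2*(-9 - 1)) - 19 = (1 + 2*(-10)) - 19 = (1 - 20) - 19 = -19 - 19 = -38)
h(L, a) = 4 + a
(√(5489 + 7596) - 39227)*(h(-134, f) + 26516) = (√(5489 + 7596) - 39227)*((4 - 38) + 26516) = (√13085 - 39227)*(-34 + 26516) = (-39227 + √13085)*26482 = -1038809414 + 26482*√13085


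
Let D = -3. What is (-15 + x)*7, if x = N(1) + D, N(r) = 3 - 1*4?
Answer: -133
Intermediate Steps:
N(r) = -1 (N(r) = 3 - 4 = -1)
x = -4 (x = -1 - 3 = -4)
(-15 + x)*7 = (-15 - 4)*7 = -19*7 = -133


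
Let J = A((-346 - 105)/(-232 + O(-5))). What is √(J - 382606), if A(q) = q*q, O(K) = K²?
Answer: 13*I*√97006397/207 ≈ 618.55*I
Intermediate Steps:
A(q) = q²
J = 203401/42849 (J = ((-346 - 105)/(-232 + (-5)²))² = (-451/(-232 + 25))² = (-451/(-207))² = (-451*(-1/207))² = (451/207)² = 203401/42849 ≈ 4.7469)
√(J - 382606) = √(203401/42849 - 382606) = √(-16394081093/42849) = 13*I*√97006397/207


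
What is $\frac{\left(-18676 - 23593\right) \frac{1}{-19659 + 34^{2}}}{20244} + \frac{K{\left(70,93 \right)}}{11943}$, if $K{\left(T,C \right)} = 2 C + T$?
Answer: $\frac{32131983353}{1491182008092} \approx 0.021548$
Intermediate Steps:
$K{\left(T,C \right)} = T + 2 C$
$\frac{\left(-18676 - 23593\right) \frac{1}{-19659 + 34^{2}}}{20244} + \frac{K{\left(70,93 \right)}}{11943} = \frac{\left(-18676 - 23593\right) \frac{1}{-19659 + 34^{2}}}{20244} + \frac{70 + 2 \cdot 93}{11943} = - \frac{42269}{-19659 + 1156} \cdot \frac{1}{20244} + \left(70 + 186\right) \frac{1}{11943} = - \frac{42269}{-18503} \cdot \frac{1}{20244} + 256 \cdot \frac{1}{11943} = \left(-42269\right) \left(- \frac{1}{18503}\right) \frac{1}{20244} + \frac{256}{11943} = \frac{42269}{18503} \cdot \frac{1}{20244} + \frac{256}{11943} = \frac{42269}{374574732} + \frac{256}{11943} = \frac{32131983353}{1491182008092}$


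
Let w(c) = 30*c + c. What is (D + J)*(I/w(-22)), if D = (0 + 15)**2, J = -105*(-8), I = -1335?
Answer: 1421775/682 ≈ 2084.7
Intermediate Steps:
w(c) = 31*c
J = 840
D = 225 (D = 15**2 = 225)
(D + J)*(I/w(-22)) = (225 + 840)*(-1335/(31*(-22))) = 1065*(-1335/(-682)) = 1065*(-1335*(-1/682)) = 1065*(1335/682) = 1421775/682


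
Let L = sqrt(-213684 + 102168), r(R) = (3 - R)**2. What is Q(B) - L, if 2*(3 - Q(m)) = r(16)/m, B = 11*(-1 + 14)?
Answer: 53/22 - 2*I*sqrt(27879) ≈ 2.4091 - 333.94*I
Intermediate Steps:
B = 143 (B = 11*13 = 143)
Q(m) = 3 - 169/(2*m) (Q(m) = 3 - (-3 + 16)**2/(2*m) = 3 - 13**2/(2*m) = 3 - 169/(2*m))
L = 2*I*sqrt(27879) (L = sqrt(-111516) = 2*I*sqrt(27879) ≈ 333.94*I)
Q(B) - L = (3 - 169/2/143) - 2*I*sqrt(27879) = (3 - 169/2*1/143) - 2*I*sqrt(27879) = (3 - 13/22) - 2*I*sqrt(27879) = 53/22 - 2*I*sqrt(27879)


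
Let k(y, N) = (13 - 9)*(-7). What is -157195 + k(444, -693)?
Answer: -157223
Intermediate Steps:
k(y, N) = -28 (k(y, N) = 4*(-7) = -28)
-157195 + k(444, -693) = -157195 - 28 = -157223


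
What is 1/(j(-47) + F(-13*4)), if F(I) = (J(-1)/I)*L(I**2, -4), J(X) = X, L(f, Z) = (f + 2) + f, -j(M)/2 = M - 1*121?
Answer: 26/11441 ≈ 0.0022725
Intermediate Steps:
j(M) = 242 - 2*M (j(M) = -2*(M - 1*121) = -2*(M - 121) = -2*(-121 + M) = 242 - 2*M)
L(f, Z) = 2 + 2*f (L(f, Z) = (2 + f) + f = 2 + 2*f)
F(I) = -(2 + 2*I**2)/I (F(I) = (-1/I)*(2 + 2*I**2) = -(2 + 2*I**2)/I)
1/(j(-47) + F(-13*4)) = 1/((242 - 2*(-47)) + (-(-26)*4 - 2/((-13*4)))) = 1/((242 + 94) + (-2*(-52) - 2/(-52))) = 1/(336 + (104 - 2*(-1/52))) = 1/(336 + (104 + 1/26)) = 1/(336 + 2705/26) = 1/(11441/26) = 26/11441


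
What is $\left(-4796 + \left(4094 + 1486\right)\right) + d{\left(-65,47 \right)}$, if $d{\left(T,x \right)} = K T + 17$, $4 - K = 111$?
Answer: $7756$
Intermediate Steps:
$K = -107$ ($K = 4 - 111 = -107$)
$d{\left(T,x \right)} = 17 - 107 T$ ($d{\left(T,x \right)} = - 107 T + 17 = 17 - 107 T$)
$\left(-4796 + \left(4094 + 1486\right)\right) + d{\left(-65,47 \right)} = \left(-4796 + \left(4094 + 1486\right)\right) + \left(17 - -6955\right) = \left(-4796 + 5580\right) + \left(17 + 6955\right) = 784 + 6972 = 7756$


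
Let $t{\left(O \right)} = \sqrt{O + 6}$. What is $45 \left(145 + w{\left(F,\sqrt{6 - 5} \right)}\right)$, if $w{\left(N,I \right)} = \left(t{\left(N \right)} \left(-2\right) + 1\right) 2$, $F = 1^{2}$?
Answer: $6615 - 180 \sqrt{7} \approx 6138.8$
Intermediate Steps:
$t{\left(O \right)} = \sqrt{6 + O}$
$F = 1$
$w{\left(N,I \right)} = 2 - 4 \sqrt{6 + N}$ ($w{\left(N,I \right)} = \left(\sqrt{6 + N} \left(-2\right) + 1\right) 2 = \left(- 2 \sqrt{6 + N} + 1\right) 2 = \left(1 - 2 \sqrt{6 + N}\right) 2 = 2 - 4 \sqrt{6 + N}$)
$45 \left(145 + w{\left(F,\sqrt{6 - 5} \right)}\right) = 45 \left(145 + \left(2 - 4 \sqrt{6 + 1}\right)\right) = 45 \left(145 + \left(2 - 4 \sqrt{7}\right)\right) = 45 \left(147 - 4 \sqrt{7}\right) = 6615 - 180 \sqrt{7}$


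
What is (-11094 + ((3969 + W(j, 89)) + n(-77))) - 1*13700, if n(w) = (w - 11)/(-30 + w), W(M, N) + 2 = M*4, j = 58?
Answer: -2203577/107 ≈ -20594.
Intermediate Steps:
W(M, N) = -2 + 4*M (W(M, N) = -2 + M*4 = -2 + 4*M)
n(w) = (-11 + w)/(-30 + w)
(-11094 + ((3969 + W(j, 89)) + n(-77))) - 1*13700 = (-11094 + ((3969 + (-2 + 4*58)) + (-11 - 77)/(-30 - 77))) - 1*13700 = (-11094 + ((3969 + (-2 + 232)) - 88/(-107))) - 13700 = (-11094 + ((3969 + 230) - 1/107*(-88))) - 13700 = (-11094 + (4199 + 88/107)) - 13700 = (-11094 + 449381/107) - 13700 = -737677/107 - 13700 = -2203577/107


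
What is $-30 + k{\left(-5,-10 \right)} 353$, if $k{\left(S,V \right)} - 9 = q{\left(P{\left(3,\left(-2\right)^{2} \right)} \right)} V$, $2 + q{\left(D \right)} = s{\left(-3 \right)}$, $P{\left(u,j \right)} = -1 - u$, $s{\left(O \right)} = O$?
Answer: $20797$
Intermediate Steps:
$q{\left(D \right)} = -5$ ($q{\left(D \right)} = -2 - 3 = -5$)
$k{\left(S,V \right)} = 9 - 5 V$
$-30 + k{\left(-5,-10 \right)} 353 = -30 + \left(9 - -50\right) 353 = -30 + \left(9 + 50\right) 353 = -30 + 59 \cdot 353 = -30 + 20827 = 20797$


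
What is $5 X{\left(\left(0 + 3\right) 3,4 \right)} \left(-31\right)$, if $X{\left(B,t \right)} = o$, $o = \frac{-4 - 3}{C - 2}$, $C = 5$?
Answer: $\frac{1085}{3} \approx 361.67$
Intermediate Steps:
$o = - \frac{7}{3}$ ($o = \frac{-4 - 3}{5 - 2} = - \frac{7}{3} \approx -2.3333$)
$X{\left(B,t \right)} = - \frac{7}{3}$
$5 X{\left(\left(0 + 3\right) 3,4 \right)} \left(-31\right) = 5 \left(- \frac{7}{3}\right) \left(-31\right) = \left(- \frac{35}{3}\right) \left(-31\right) = \frac{1085}{3}$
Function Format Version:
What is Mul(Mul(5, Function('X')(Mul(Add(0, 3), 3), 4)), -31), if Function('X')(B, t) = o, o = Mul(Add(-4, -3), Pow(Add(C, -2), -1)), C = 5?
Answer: Rational(1085, 3) ≈ 361.67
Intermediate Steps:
o = Rational(-7, 3) (o = Mul(Add(-4, -3), Pow(Add(5, -2), -1)) = Mul(-7, Pow(3, -1)) = Mul(-7, Rational(1, 3)) = Rational(-7, 3) ≈ -2.3333)
Function('X')(B, t) = Rational(-7, 3)
Mul(Mul(5, Function('X')(Mul(Add(0, 3), 3), 4)), -31) = Mul(Mul(5, Rational(-7, 3)), -31) = Mul(Rational(-35, 3), -31) = Rational(1085, 3)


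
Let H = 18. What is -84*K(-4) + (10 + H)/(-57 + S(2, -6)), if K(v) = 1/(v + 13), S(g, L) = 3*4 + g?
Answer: -1288/129 ≈ -9.9845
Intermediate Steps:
S(g, L) = 12 + g
K(v) = 1/(13 + v)
-84*K(-4) + (10 + H)/(-57 + S(2, -6)) = -84/(13 - 4) + (10 + 18)/(-57 + (12 + 2)) = -84/9 + 28/(-57 + 14) = -84*⅑ + 28/(-43) = -28/3 + 28*(-1/43) = -28/3 - 28/43 = -1288/129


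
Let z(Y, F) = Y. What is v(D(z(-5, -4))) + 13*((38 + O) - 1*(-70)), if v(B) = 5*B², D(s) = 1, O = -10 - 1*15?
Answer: 1084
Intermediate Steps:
O = -25 (O = -10 - 15 = -25)
v(D(z(-5, -4))) + 13*((38 + O) - 1*(-70)) = 5*1² + 13*((38 - 25) - 1*(-70)) = 5*1 + 13*(13 + 70) = 5 + 13*83 = 5 + 1079 = 1084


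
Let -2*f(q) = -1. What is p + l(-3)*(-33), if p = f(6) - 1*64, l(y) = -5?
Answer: 203/2 ≈ 101.50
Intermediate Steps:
f(q) = ½ (f(q) = -½*(-1) = ½)
p = -127/2 (p = ½ - 1*64 = ½ - 64 = -127/2 ≈ -63.500)
p + l(-3)*(-33) = -127/2 - 5*(-33) = -127/2 + 165 = 203/2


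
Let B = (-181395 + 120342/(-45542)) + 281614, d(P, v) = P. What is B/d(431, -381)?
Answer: 2282026678/9814301 ≈ 232.52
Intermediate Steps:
B = 2282026678/22771 (B = (-181395 + 120342*(-1/45542)) + 281614 = (-181395 - 60171/22771) + 281614 = -4130605716/22771 + 281614 = 2282026678/22771 ≈ 1.0022e+5)
B/d(431, -381) = (2282026678/22771)/431 = (2282026678/22771)*(1/431) = 2282026678/9814301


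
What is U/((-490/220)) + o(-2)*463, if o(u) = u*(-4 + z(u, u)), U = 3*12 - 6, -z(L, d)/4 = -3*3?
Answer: -1452628/49 ≈ -29645.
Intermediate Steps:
z(L, d) = 36 (z(L, d) = -(-12)*3 = -4*(-9) = 36)
U = 30 (U = 36 - 6 = 30)
o(u) = 32*u (o(u) = u*(-4 + 36) = u*32 = 32*u)
U/((-490/220)) + o(-2)*463 = 30/((-490/220)) + (32*(-2))*463 = 30/((-490*1/220)) - 64*463 = 30/(-49/22) - 29632 = 30*(-22/49) - 29632 = -660/49 - 29632 = -1452628/49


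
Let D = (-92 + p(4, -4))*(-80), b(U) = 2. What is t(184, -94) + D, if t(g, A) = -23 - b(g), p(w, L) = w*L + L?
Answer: 8935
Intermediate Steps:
p(w, L) = L + L*w (p(w, L) = L*w + L = L + L*w)
t(g, A) = -25 (t(g, A) = -23 - 1*2 = -23 - 2 = -25)
D = 8960 (D = (-92 - 4*(1 + 4))*(-80) = (-92 - 4*5)*(-80) = (-92 - 20)*(-80) = -112*(-80) = 8960)
t(184, -94) + D = -25 + 8960 = 8935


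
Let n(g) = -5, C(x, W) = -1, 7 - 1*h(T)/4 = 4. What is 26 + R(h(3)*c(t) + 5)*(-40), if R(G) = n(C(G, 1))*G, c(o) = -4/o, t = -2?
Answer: 5826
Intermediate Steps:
h(T) = 12 (h(T) = 28 - 4*4 = 28 - 16 = 12)
R(G) = -5*G
26 + R(h(3)*c(t) + 5)*(-40) = 26 - 5*(12*(-4/(-2)) + 5)*(-40) = 26 - 5*(12*(-4*(-1/2)) + 5)*(-40) = 26 - 5*(12*2 + 5)*(-40) = 26 - 5*(24 + 5)*(-40) = 26 - 5*29*(-40) = 26 - 145*(-40) = 26 + 5800 = 5826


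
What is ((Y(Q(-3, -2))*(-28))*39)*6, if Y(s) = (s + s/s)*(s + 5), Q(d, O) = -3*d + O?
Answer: -628992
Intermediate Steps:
Q(d, O) = O - 3*d
Y(s) = (1 + s)*(5 + s) (Y(s) = (s + 1)*(5 + s) = (1 + s)*(5 + s))
((Y(Q(-3, -2))*(-28))*39)*6 = (((5 + (-2 - 3*(-3))**2 + 6*(-2 - 3*(-3)))*(-28))*39)*6 = (((5 + (-2 + 9)**2 + 6*(-2 + 9))*(-28))*39)*6 = (((5 + 7**2 + 6*7)*(-28))*39)*6 = (((5 + 49 + 42)*(-28))*39)*6 = ((96*(-28))*39)*6 = -2688*39*6 = -104832*6 = -628992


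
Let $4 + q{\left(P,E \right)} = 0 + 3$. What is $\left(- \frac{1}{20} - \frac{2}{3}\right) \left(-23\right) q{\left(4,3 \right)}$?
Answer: $- \frac{989}{60} \approx -16.483$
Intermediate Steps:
$q{\left(P,E \right)} = -1$ ($q{\left(P,E \right)} = -4 + \left(0 + 3\right) = -4 + 3 = -1$)
$\left(- \frac{1}{20} - \frac{2}{3}\right) \left(-23\right) q{\left(4,3 \right)} = \left(- \frac{1}{20} - \frac{2}{3}\right) \left(-23\right) \left(-1\right) = \left(- \frac{43}{60}\right) \left(-23\right) \left(-1\right) = \frac{989}{60} \left(-1\right) = - \frac{989}{60}$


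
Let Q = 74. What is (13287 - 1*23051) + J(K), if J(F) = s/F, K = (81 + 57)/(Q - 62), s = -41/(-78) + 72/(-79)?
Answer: -691908709/70863 ≈ -9764.0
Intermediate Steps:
s = -2377/6162 (s = -41*(-1/78) + 72*(-1/79) = 41/78 - 72/79 = -2377/6162 ≈ -0.38575)
K = 23/2 (K = (81 + 57)/(74 - 62) = 138/12 = 138*(1/12) = 23/2 ≈ 11.500)
J(F) = -2377/(6162*F)
(13287 - 1*23051) + J(K) = (13287 - 1*23051) - 2377/(6162*23/2) = (13287 - 23051) - 2377/6162*2/23 = -9764 - 2377/70863 = -691908709/70863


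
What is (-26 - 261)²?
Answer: 82369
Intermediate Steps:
(-26 - 261)² = (-287)² = 82369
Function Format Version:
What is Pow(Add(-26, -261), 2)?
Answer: 82369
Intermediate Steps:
Pow(Add(-26, -261), 2) = Pow(-287, 2) = 82369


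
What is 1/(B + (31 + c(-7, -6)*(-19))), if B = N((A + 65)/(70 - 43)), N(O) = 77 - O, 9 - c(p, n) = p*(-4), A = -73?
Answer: 27/12671 ≈ 0.0021309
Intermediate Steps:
c(p, n) = 9 + 4*p (c(p, n) = 9 - p*(-4) = 9 - (-4)*p = 9 + 4*p)
B = 2087/27 (B = 77 - (-73 + 65)/(70 - 43) = 77 - (-8)/27 = 77 - 1*(-8/27) = 77 + 8/27 = 2087/27 ≈ 77.296)
1/(B + (31 + c(-7, -6)*(-19))) = 1/(2087/27 + (31 + (9 + 4*(-7))*(-19))) = 1/(2087/27 + (31 + (9 - 28)*(-19))) = 1/(2087/27 + (31 - 19*(-19))) = 1/(2087/27 + (31 + 361)) = 1/(2087/27 + 392) = 1/(12671/27) = 27/12671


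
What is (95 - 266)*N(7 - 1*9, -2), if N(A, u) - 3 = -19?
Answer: 2736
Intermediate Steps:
N(A, u) = -16 (N(A, u) = 3 - 19 = -16)
(95 - 266)*N(7 - 1*9, -2) = (95 - 266)*(-16) = -171*(-16) = 2736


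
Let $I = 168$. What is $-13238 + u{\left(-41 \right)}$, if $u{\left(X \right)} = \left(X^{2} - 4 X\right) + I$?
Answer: $-11225$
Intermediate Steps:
$u{\left(X \right)} = 168 + X^{2} - 4 X$ ($u{\left(X \right)} = \left(X^{2} - 4 X\right) + 168 = 168 + X^{2} - 4 X$)
$-13238 + u{\left(-41 \right)} = -13238 + \left(168 + \left(-41\right)^{2} - -164\right) = -13238 + \left(168 + 1681 + 164\right) = -13238 + 2013 = -11225$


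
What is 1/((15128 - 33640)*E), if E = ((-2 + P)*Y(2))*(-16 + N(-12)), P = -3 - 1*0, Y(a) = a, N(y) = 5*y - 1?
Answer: -1/14254240 ≈ -7.0155e-8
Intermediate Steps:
N(y) = -1 + 5*y
P = -3 (P = -3 + 0 = -3)
E = 770 (E = ((-2 - 3)*2)*(-16 + (-1 + 5*(-12))) = (-5*2)*(-16 + (-1 - 60)) = -10*(-16 - 61) = -10*(-77) = 770)
1/((15128 - 33640)*E) = 1/((15128 - 33640)*770) = (1/770)/(-18512) = -1/18512*1/770 = -1/14254240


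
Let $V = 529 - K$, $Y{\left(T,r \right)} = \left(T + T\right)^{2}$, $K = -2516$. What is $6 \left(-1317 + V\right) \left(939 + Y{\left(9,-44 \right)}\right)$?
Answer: $13094784$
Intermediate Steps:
$Y{\left(T,r \right)} = 4 T^{2}$ ($Y{\left(T,r \right)} = \left(2 T\right)^{2} = 4 T^{2}$)
$V = 3045$ ($V = 529 - -2516 = 529 + 2516 = 3045$)
$6 \left(-1317 + V\right) \left(939 + Y{\left(9,-44 \right)}\right) = 6 \left(-1317 + 3045\right) \left(939 + 4 \cdot 9^{2}\right) = 6 \cdot 1728 \left(939 + 4 \cdot 81\right) = 6 \cdot 1728 \left(939 + 324\right) = 6 \cdot 1728 \cdot 1263 = 6 \cdot 2182464 = 13094784$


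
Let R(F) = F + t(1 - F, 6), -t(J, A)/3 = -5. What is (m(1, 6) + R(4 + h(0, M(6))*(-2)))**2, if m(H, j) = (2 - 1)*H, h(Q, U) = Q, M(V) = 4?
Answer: 400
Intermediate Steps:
t(J, A) = 15 (t(J, A) = -3*(-5) = 15)
m(H, j) = H (m(H, j) = 1*H = H)
R(F) = 15 + F (R(F) = F + 15 = 15 + F)
(m(1, 6) + R(4 + h(0, M(6))*(-2)))**2 = (1 + (15 + (4 + 0*(-2))))**2 = (1 + (15 + (4 + 0)))**2 = (1 + (15 + 4))**2 = (1 + 19)**2 = 20**2 = 400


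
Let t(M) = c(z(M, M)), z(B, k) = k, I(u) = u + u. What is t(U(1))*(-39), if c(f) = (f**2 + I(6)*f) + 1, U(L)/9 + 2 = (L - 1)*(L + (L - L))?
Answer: -4251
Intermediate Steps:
I(u) = 2*u
U(L) = -18 + 9*L*(-1 + L) (U(L) = -18 + 9*((L - 1)*(L + (L - L))) = -18 + 9*((-1 + L)*(L + 0)) = -18 + 9*((-1 + L)*L) = -18 + 9*(L*(-1 + L)) = -18 + 9*L*(-1 + L))
c(f) = 1 + f**2 + 12*f (c(f) = (f**2 + (2*6)*f) + 1 = (f**2 + 12*f) + 1 = 1 + f**2 + 12*f)
t(M) = 1 + M**2 + 12*M
t(U(1))*(-39) = (1 + (-18 - 9*1 + 9*1**2)**2 + 12*(-18 - 9*1 + 9*1**2))*(-39) = (1 + (-18 - 9 + 9*1)**2 + 12*(-18 - 9 + 9*1))*(-39) = (1 + (-18 - 9 + 9)**2 + 12*(-18 - 9 + 9))*(-39) = (1 + (-18)**2 + 12*(-18))*(-39) = (1 + 324 - 216)*(-39) = 109*(-39) = -4251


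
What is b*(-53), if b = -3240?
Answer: 171720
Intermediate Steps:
b*(-53) = -3240*(-53) = 171720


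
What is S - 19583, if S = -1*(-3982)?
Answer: -15601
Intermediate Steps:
S = 3982
S - 19583 = 3982 - 19583 = -15601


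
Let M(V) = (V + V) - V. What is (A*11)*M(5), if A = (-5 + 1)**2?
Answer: 880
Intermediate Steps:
M(V) = V (M(V) = 2*V - V = V)
A = 16 (A = (-4)**2 = 16)
(A*11)*M(5) = (16*11)*5 = 176*5 = 880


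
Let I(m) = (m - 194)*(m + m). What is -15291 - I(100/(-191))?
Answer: -565261771/36481 ≈ -15495.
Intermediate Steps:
I(m) = 2*m*(-194 + m) (I(m) = (-194 + m)*(2*m) = 2*m*(-194 + m))
-15291 - I(100/(-191)) = -15291 - 2*100/(-191)*(-194 + 100/(-191)) = -15291 - 2*100*(-1/191)*(-194 + 100*(-1/191)) = -15291 - 2*(-100)*(-194 - 100/191)/191 = -15291 - 2*(-100)*(-37154)/(191*191) = -15291 - 1*7430800/36481 = -15291 - 7430800/36481 = -565261771/36481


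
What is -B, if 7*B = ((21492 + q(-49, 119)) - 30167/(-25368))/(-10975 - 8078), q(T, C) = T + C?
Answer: 547014983/3383355528 ≈ 0.16168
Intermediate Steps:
q(T, C) = C + T
B = -547014983/3383355528 (B = (((21492 + (119 - 49)) - 30167/(-25368))/(-10975 - 8078))/7 = (((21492 + 70) - 30167*(-1/25368))/(-19053))/7 = ((21562 + 30167/25368)*(-1/19053))/7 = ((547014983/25368)*(-1/19053))/7 = (⅐)*(-547014983/483336504) = -547014983/3383355528 ≈ -0.16168)
-B = -1*(-547014983/3383355528) = 547014983/3383355528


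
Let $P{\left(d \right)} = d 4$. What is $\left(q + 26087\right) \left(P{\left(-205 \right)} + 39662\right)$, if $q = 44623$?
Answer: $2746517820$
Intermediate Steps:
$P{\left(d \right)} = 4 d$
$\left(q + 26087\right) \left(P{\left(-205 \right)} + 39662\right) = \left(44623 + 26087\right) \left(4 \left(-205\right) + 39662\right) = 70710 \left(-820 + 39662\right) = 70710 \cdot 38842 = 2746517820$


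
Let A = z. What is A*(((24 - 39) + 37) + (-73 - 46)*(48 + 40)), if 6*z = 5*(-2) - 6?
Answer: 83600/3 ≈ 27867.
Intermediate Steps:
z = -8/3 (z = (5*(-2) - 6)/6 = (-10 - 6)/6 = (⅙)*(-16) = -8/3 ≈ -2.6667)
A = -8/3 ≈ -2.6667
A*(((24 - 39) + 37) + (-73 - 46)*(48 + 40)) = -8*(((24 - 39) + 37) + (-73 - 46)*(48 + 40))/3 = -8*((-15 + 37) - 119*88)/3 = -8*(22 - 10472)/3 = -8/3*(-10450) = 83600/3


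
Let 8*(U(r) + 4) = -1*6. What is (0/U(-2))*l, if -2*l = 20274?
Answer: 0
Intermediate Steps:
l = -10137 (l = -½*20274 = -10137)
U(r) = -19/4 (U(r) = -4 + (-1*6)/8 = -4 + (⅛)*(-6) = -4 - ¾ = -19/4)
(0/U(-2))*l = (0/(-19/4))*(-10137) = (0*(-4/19))*(-10137) = 0*(-10137) = 0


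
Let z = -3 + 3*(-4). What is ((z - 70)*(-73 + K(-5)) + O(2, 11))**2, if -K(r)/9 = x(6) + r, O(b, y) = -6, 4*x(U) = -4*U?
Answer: 4910656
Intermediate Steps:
x(U) = -U (x(U) = (-4*U)/4 = -U)
z = -15 (z = -3 - 12 = -15)
K(r) = 54 - 9*r (K(r) = -9*(-1*6 + r) = -9*(-6 + r) = 54 - 9*r)
((z - 70)*(-73 + K(-5)) + O(2, 11))**2 = ((-15 - 70)*(-73 + (54 - 9*(-5))) - 6)**2 = (-85*(-73 + (54 + 45)) - 6)**2 = (-85*(-73 + 99) - 6)**2 = (-85*26 - 6)**2 = (-2210 - 6)**2 = (-2216)**2 = 4910656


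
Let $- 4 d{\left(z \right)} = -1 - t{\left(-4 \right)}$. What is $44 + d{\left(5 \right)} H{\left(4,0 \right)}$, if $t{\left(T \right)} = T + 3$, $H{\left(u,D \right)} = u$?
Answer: $44$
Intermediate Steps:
$t{\left(T \right)} = 3 + T$
$d{\left(z \right)} = 0$ ($d{\left(z \right)} = - \frac{-1 - \left(3 - 4\right)}{4} = - \frac{-1 - -1}{4} = - \frac{-1 + 1}{4} = \left(- \frac{1}{4}\right) 0 = 0$)
$44 + d{\left(5 \right)} H{\left(4,0 \right)} = 44 + 0 \cdot 4 = 44 + 0 = 44$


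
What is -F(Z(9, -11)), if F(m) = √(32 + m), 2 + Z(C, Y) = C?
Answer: -√39 ≈ -6.2450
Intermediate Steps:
Z(C, Y) = -2 + C
-F(Z(9, -11)) = -√(32 + (-2 + 9)) = -√(32 + 7) = -√39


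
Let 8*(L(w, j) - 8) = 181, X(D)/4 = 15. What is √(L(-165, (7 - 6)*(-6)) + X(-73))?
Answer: 5*√58/4 ≈ 9.5197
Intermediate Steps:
X(D) = 60 (X(D) = 4*15 = 60)
L(w, j) = 245/8 (L(w, j) = 8 + (⅛)*181 = 8 + 181/8 = 245/8)
√(L(-165, (7 - 6)*(-6)) + X(-73)) = √(245/8 + 60) = √(725/8) = 5*√58/4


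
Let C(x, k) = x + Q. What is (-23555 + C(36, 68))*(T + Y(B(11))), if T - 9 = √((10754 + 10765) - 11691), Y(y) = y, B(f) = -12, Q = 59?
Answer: 70380 - 140760*√273 ≈ -2.2554e+6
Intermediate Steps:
C(x, k) = 59 + x (C(x, k) = x + 59 = 59 + x)
T = 9 + 6*√273 (T = 9 + √((10754 + 10765) - 11691) = 9 + √(21519 - 11691) = 9 + √9828 = 9 + 6*√273 ≈ 108.14)
(-23555 + C(36, 68))*(T + Y(B(11))) = (-23555 + (59 + 36))*((9 + 6*√273) - 12) = (-23555 + 95)*(-3 + 6*√273) = -23460*(-3 + 6*√273) = 70380 - 140760*√273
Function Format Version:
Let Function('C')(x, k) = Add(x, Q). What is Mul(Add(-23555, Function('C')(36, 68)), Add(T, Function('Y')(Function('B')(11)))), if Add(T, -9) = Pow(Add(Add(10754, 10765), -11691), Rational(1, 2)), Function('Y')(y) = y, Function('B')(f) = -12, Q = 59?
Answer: Add(70380, Mul(-140760, Pow(273, Rational(1, 2)))) ≈ -2.2554e+6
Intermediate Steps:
Function('C')(x, k) = Add(59, x) (Function('C')(x, k) = Add(x, 59) = Add(59, x))
T = Add(9, Mul(6, Pow(273, Rational(1, 2)))) (T = Add(9, Pow(Add(Add(10754, 10765), -11691), Rational(1, 2))) = Add(9, Pow(Add(21519, -11691), Rational(1, 2))) = Add(9, Pow(9828, Rational(1, 2))) = Add(9, Mul(6, Pow(273, Rational(1, 2)))) ≈ 108.14)
Mul(Add(-23555, Function('C')(36, 68)), Add(T, Function('Y')(Function('B')(11)))) = Mul(Add(-23555, Add(59, 36)), Add(Add(9, Mul(6, Pow(273, Rational(1, 2)))), -12)) = Mul(Add(-23555, 95), Add(-3, Mul(6, Pow(273, Rational(1, 2))))) = Mul(-23460, Add(-3, Mul(6, Pow(273, Rational(1, 2))))) = Add(70380, Mul(-140760, Pow(273, Rational(1, 2))))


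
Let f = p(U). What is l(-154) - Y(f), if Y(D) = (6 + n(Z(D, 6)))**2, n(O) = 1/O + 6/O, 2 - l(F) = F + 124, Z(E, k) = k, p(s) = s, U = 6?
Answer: -697/36 ≈ -19.361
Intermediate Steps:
f = 6
l(F) = -122 - F (l(F) = 2 - (F + 124) = 2 - (124 + F) = 2 + (-124 - F) = -122 - F)
n(O) = 7/O (n(O) = 1/O + 6/O = 7/O)
Y(D) = 1849/36 (Y(D) = (6 + 7/6)**2 = (43/6)**2 = 1849/36)
l(-154) - Y(f) = (-122 - 1*(-154)) - 1*1849/36 = (-122 + 154) - 1849/36 = 32 - 1849/36 = -697/36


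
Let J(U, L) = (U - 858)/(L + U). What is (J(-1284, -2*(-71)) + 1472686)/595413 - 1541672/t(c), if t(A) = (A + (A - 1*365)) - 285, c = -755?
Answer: 7304934301033/10199424690 ≈ 716.21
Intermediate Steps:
t(A) = -650 + 2*A (t(A) = (A + (A - 365)) - 285 = (A + (-365 + A)) - 285 = (-365 + 2*A) - 285 = -650 + 2*A)
J(U, L) = (-858 + U)/(L + U)
(J(-1284, -2*(-71)) + 1472686)/595413 - 1541672/t(c) = ((-858 - 1284)/(-2*(-71) - 1284) + 1472686)/595413 - 1541672/(-650 + 2*(-755)) = (-2142/(142 - 1284) + 1472686)*(1/595413) - 1541672/(-650 - 1510) = (-2142/(-1142) + 1472686)*(1/595413) - 1541672/(-2160) = (-1/1142*(-2142) + 1472686)*(1/595413) - 1541672*(-1/2160) = (1071/571 + 1472686)*(1/595413) + 192709/270 = (840904777/571)*(1/595413) + 192709/270 = 840904777/339980823 + 192709/270 = 7304934301033/10199424690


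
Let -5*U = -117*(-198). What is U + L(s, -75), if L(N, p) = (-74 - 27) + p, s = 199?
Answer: -24046/5 ≈ -4809.2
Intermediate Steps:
L(N, p) = -101 + p
U = -23166/5 (U = -(-117)*(-198)/5 = -⅕*23166 = -23166/5 ≈ -4633.2)
U + L(s, -75) = -23166/5 + (-101 - 75) = -23166/5 - 176 = -24046/5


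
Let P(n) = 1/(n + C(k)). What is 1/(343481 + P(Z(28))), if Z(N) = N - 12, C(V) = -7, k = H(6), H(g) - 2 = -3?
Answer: 9/3091330 ≈ 2.9114e-6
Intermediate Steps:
H(g) = -1 (H(g) = 2 - 3 = -1)
k = -1
Z(N) = -12 + N
P(n) = 1/(-7 + n) (P(n) = 1/(n - 7) = 1/(-7 + n))
1/(343481 + P(Z(28))) = 1/(343481 + 1/(-7 + (-12 + 28))) = 1/(343481 + 1/(-7 + 16)) = 1/(343481 + 1/9) = 1/(3091330/9) = 9/3091330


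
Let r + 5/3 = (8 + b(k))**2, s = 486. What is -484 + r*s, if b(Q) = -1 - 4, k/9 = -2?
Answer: 3080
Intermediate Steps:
k = -18 (k = 9*(-2) = -18)
b(Q) = -5
r = 22/3 (r = -5/3 + (8 - 5)**2 = -5/3 + 3**2 = -5/3 + 9 = 22/3 ≈ 7.3333)
-484 + r*s = -484 + (22/3)*486 = -484 + 3564 = 3080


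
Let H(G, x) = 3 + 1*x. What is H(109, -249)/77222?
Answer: -123/38611 ≈ -0.0031856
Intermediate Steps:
H(G, x) = 3 + x
H(109, -249)/77222 = (3 - 249)/77222 = -246*1/77222 = -123/38611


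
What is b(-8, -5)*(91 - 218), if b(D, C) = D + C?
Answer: 1651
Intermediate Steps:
b(D, C) = C + D
b(-8, -5)*(91 - 218) = (-5 - 8)*(91 - 218) = -13*(-127) = 1651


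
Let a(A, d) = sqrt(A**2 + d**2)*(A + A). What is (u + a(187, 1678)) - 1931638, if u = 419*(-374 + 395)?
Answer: -1922839 + 374*sqrt(2850653) ≈ -1.2914e+6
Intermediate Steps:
u = 8799 (u = 419*21 = 8799)
a(A, d) = 2*A*sqrt(A**2 + d**2) (a(A, d) = sqrt(A**2 + d**2)*(2*A) = 2*A*sqrt(A**2 + d**2))
(u + a(187, 1678)) - 1931638 = (8799 + 2*187*sqrt(187**2 + 1678**2)) - 1931638 = (8799 + 2*187*sqrt(34969 + 2815684)) - 1931638 = (8799 + 2*187*sqrt(2850653)) - 1931638 = (8799 + 374*sqrt(2850653)) - 1931638 = -1922839 + 374*sqrt(2850653)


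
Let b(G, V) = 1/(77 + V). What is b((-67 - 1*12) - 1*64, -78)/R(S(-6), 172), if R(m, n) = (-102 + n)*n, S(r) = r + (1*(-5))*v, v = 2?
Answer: -1/12040 ≈ -8.3057e-5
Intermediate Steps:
S(r) = -10 + r (S(r) = r + (1*(-5))*2 = r - 5*2 = r - 10 = -10 + r)
R(m, n) = n*(-102 + n)
b((-67 - 1*12) - 1*64, -78)/R(S(-6), 172) = 1/((77 - 78)*((172*(-102 + 172)))) = 1/((-1)*((172*70))) = -1/12040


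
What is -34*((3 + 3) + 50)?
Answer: -1904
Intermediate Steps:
-34*((3 + 3) + 50) = -34*(6 + 50) = -34*56 = -1904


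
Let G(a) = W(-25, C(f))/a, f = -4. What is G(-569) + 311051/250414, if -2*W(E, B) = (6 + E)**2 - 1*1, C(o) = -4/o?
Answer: 222062539/142485566 ≈ 1.5585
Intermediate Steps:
C(o) = -4/o
W(E, B) = 1/2 - (6 + E)**2/2 (W(E, B) = -((6 + E)**2 - 1*1)/2 = -((6 + E)**2 - 1)/2 = -(-1 + (6 + E)**2)/2 = 1/2 - (6 + E)**2/2)
G(a) = -180/a (G(a) = (1/2 - (6 - 25)**2/2)/a = (1/2 - 1/2*(-19)**2)/a = (1/2 - 1/2*361)/a = (1/2 - 361/2)/a = -180/a)
G(-569) + 311051/250414 = -180/(-569) + 311051/250414 = -180*(-1/569) + 311051*(1/250414) = 180/569 + 311051/250414 = 222062539/142485566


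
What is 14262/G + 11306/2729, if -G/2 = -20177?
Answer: 247581661/55063033 ≈ 4.4963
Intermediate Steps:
G = 40354 (G = -2*(-20177) = 40354)
14262/G + 11306/2729 = 14262/40354 + 11306/2729 = 14262*(1/40354) + 11306*(1/2729) = 7131/20177 + 11306/2729 = 247581661/55063033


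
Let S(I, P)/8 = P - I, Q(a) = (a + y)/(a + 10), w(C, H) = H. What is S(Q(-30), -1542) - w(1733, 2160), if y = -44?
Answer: -72628/5 ≈ -14526.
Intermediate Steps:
Q(a) = (-44 + a)/(10 + a) (Q(a) = (a - 44)/(a + 10) = (-44 + a)/(10 + a))
S(I, P) = -8*I + 8*P (S(I, P) = 8*(P - I) = -8*I + 8*P)
S(Q(-30), -1542) - w(1733, 2160) = (-8*(-44 - 30)/(10 - 30) + 8*(-1542)) - 1*2160 = (-8*(-74)/(-20) - 12336) - 2160 = (-(-2)*(-74)/5 - 12336) - 2160 = (-8*37/10 - 12336) - 2160 = (-148/5 - 12336) - 2160 = -61828/5 - 2160 = -72628/5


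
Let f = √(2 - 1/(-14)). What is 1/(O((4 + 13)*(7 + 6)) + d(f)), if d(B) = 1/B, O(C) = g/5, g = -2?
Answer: 145/117 + 25*√406/234 ≈ 3.3920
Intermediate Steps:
O(C) = -⅖ (O(C) = -2/5 = -2*⅕ = -⅖)
f = √406/14 (f = √(2 - 1*(-1/14)) = √(2 + 1/14) = √(29/14) = √406/14 ≈ 1.4392)
1/(O((4 + 13)*(7 + 6)) + d(f)) = 1/(-⅖ + 1/(√406/14)) = 1/(-⅖ + √406/29)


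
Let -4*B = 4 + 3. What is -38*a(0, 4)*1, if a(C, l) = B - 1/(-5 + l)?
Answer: 57/2 ≈ 28.500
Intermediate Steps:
B = -7/4 (B = -(4 + 3)/4 = -1/4*7 = -7/4 ≈ -1.7500)
a(C, l) = -7/4 - 1/(-5 + l)
-38*a(0, 4)*1 = -19*(31 - 7*4)/(2*(-5 + 4))*1 = -19*(31 - 28)/(2*(-1))*1 = -19*(-1)*3/2*1 = -38*(-3/4)*1 = (57/2)*1 = 57/2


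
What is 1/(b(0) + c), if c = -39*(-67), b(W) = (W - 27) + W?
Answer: 1/2586 ≈ 0.00038670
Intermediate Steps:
b(W) = -27 + 2*W (b(W) = (-27 + W) + W = -27 + 2*W)
c = 2613
1/(b(0) + c) = 1/((-27 + 2*0) + 2613) = 1/((-27 + 0) + 2613) = 1/(-27 + 2613) = 1/2586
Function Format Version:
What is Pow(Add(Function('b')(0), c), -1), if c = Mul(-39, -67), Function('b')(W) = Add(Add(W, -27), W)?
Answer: Rational(1, 2586) ≈ 0.00038670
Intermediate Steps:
Function('b')(W) = Add(-27, Mul(2, W)) (Function('b')(W) = Add(Add(-27, W), W) = Add(-27, Mul(2, W)))
c = 2613
Pow(Add(Function('b')(0), c), -1) = Pow(Add(Add(-27, Mul(2, 0)), 2613), -1) = Pow(Add(Add(-27, 0), 2613), -1) = Pow(Add(-27, 2613), -1) = Pow(2586, -1) = Rational(1, 2586)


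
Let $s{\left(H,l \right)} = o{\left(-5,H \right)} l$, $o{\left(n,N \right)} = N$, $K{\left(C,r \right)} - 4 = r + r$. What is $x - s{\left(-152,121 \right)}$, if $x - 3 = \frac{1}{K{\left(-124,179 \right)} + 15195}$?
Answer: $\frac{286171016}{15557} \approx 18395.0$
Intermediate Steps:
$K{\left(C,r \right)} = 4 + 2 r$ ($K{\left(C,r \right)} = 4 + \left(r + r\right) = 4 + 2 r$)
$s{\left(H,l \right)} = H l$
$x = \frac{46672}{15557}$ ($x = 3 + \frac{1}{\left(4 + 2 \cdot 179\right) + 15195} = 3 + \frac{1}{\left(4 + 358\right) + 15195} = 3 + \frac{1}{362 + 15195} = 3 + \frac{1}{15557} = \frac{46672}{15557} \approx 3.0001$)
$x - s{\left(-152,121 \right)} = \frac{46672}{15557} - \left(-152\right) 121 = \frac{46672}{15557} - -18392 = \frac{46672}{15557} + 18392 = \frac{286171016}{15557}$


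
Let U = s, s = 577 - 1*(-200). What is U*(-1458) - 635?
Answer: -1133501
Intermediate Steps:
s = 777 (s = 577 + 200 = 777)
U = 777
U*(-1458) - 635 = 777*(-1458) - 635 = -1132866 - 635 = -1133501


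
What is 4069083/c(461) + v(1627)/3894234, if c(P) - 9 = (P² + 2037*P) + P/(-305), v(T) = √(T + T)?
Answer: 413690105/117077858 + √3254/3894234 ≈ 3.5335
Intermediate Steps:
v(T) = √2*√T (v(T) = √(2*T) = √2*√T)
c(P) = 9 + P² + 621284*P/305 (c(P) = 9 + ((P² + 2037*P) + P/(-305)) = 9 + ((P² + 2037*P) + P*(-1/305)) = 9 + ((P² + 2037*P) - P/305) = 9 + (P² + 621284*P/305) = 9 + P² + 621284*P/305)
4069083/c(461) + v(1627)/3894234 = 4069083/(9 + 461² + (621284/305)*461) + (√2*√1627)/3894234 = 4069083/(9 + 212521 + 286411924/305) + √3254*(1/3894234) = 4069083/(351233574/305) + √3254/3894234 = 4069083*(305/351233574) + √3254/3894234 = 413690105/117077858 + √3254/3894234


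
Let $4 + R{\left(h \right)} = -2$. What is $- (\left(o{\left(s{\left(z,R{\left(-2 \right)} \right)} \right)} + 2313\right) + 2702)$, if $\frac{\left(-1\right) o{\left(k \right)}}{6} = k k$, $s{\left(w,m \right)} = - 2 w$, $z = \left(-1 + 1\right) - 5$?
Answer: $-4415$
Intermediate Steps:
$R{\left(h \right)} = -6$ ($R{\left(h \right)} = -4 - 2 = -6$)
$z = -5$ ($z = 0 - 5 = -5$)
$o{\left(k \right)} = - 6 k^{2}$ ($o{\left(k \right)} = - 6 k k = - 6 k^{2}$)
$- (\left(o{\left(s{\left(z,R{\left(-2 \right)} \right)} \right)} + 2313\right) + 2702) = - (\left(- 6 \left(\left(-2\right) \left(-5\right)\right)^{2} + 2313\right) + 2702) = - (\left(- 6 \cdot 10^{2} + 2313\right) + 2702) = - (\left(\left(-6\right) 100 + 2313\right) + 2702) = - (\left(-600 + 2313\right) + 2702) = - (1713 + 2702) = \left(-1\right) 4415 = -4415$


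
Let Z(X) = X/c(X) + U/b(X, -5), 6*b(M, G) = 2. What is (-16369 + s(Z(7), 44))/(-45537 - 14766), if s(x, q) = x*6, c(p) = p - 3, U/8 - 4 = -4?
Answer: 32717/120606 ≈ 0.27127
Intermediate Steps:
U = 0 (U = 32 + 8*(-4) = 32 - 32 = 0)
b(M, G) = ⅓ (b(M, G) = (⅙)*2 = ⅓)
c(p) = -3 + p
Z(X) = X/(-3 + X) (Z(X) = X/(-3 + X) + 0/(⅓) = X/(-3 + X) + 0*3 = X/(-3 + X) + 0 = X/(-3 + X))
s(x, q) = 6*x
(-16369 + s(Z(7), 44))/(-45537 - 14766) = (-16369 + 6*(7/(-3 + 7)))/(-45537 - 14766) = (-16369 + 6*(7/4))/(-60303) = (-16369 + 6*(7*(¼)))*(-1/60303) = (-16369 + 6*(7/4))*(-1/60303) = (-16369 + 21/2)*(-1/60303) = -32717/2*(-1/60303) = 32717/120606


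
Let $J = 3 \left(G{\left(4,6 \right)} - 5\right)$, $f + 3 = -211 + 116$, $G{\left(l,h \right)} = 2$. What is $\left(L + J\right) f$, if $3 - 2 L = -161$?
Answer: $-7154$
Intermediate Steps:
$L = 82$ ($L = \frac{3}{2} - - \frac{161}{2} = \frac{3}{2} + \frac{161}{2} = 82$)
$f = -98$ ($f = -3 + \left(-211 + 116\right) = -3 - 95 = -98$)
$J = -9$ ($J = 3 \left(2 - 5\right) = 3 \left(-3\right) = -9$)
$\left(L + J\right) f = \left(82 - 9\right) \left(-98\right) = 73 \left(-98\right) = -7154$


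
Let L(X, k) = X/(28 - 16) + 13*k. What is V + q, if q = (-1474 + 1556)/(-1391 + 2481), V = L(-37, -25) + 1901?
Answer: 10287367/6540 ≈ 1573.0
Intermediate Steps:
L(X, k) = 13*k + X/12 (L(X, k) = X/12 + 13*k = 13*k + X/12)
V = 18875/12 (V = (13*(-25) + (1/12)*(-37)) + 1901 = (-325 - 37/12) + 1901 = -3937/12 + 1901 = 18875/12 ≈ 1572.9)
q = 41/545 (q = 82/1090 = 82*(1/1090) = 41/545 ≈ 0.075229)
V + q = 18875/12 + 41/545 = 10287367/6540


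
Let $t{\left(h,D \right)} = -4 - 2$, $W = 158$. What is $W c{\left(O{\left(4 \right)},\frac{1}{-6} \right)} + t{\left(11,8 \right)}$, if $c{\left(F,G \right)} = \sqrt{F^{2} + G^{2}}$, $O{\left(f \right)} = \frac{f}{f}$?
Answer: $-6 + \frac{79 \sqrt{37}}{3} \approx 154.18$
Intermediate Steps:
$O{\left(f \right)} = 1$
$t{\left(h,D \right)} = -6$ ($t{\left(h,D \right)} = -4 - 2 = -6$)
$W c{\left(O{\left(4 \right)},\frac{1}{-6} \right)} + t{\left(11,8 \right)} = 158 \sqrt{1^{2} + \left(\frac{1}{-6}\right)^{2}} - 6 = 158 \sqrt{1 + \left(- \frac{1}{6}\right)^{2}} - 6 = 158 \sqrt{1 + \frac{1}{36}} - 6 = 158 \sqrt{\frac{37}{36}} - 6 = 158 \frac{\sqrt{37}}{6} - 6 = \frac{79 \sqrt{37}}{3} - 6 = -6 + \frac{79 \sqrt{37}}{3}$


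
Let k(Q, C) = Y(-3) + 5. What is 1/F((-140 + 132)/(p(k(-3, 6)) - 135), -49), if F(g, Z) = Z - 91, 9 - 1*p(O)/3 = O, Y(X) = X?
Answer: -1/140 ≈ -0.0071429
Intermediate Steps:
k(Q, C) = 2 (k(Q, C) = -3 + 5 = 2)
p(O) = 27 - 3*O
F(g, Z) = -91 + Z
1/F((-140 + 132)/(p(k(-3, 6)) - 135), -49) = 1/(-91 - 49) = 1/(-140) = -1/140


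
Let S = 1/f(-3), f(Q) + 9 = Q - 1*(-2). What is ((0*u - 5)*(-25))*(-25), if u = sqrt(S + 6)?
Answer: -3125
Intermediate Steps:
f(Q) = -7 + Q (f(Q) = -9 + (Q - 1*(-2)) = -9 + (Q + 2) = -9 + (2 + Q) = -7 + Q)
S = -1/10 (S = 1/(-7 - 3) = 1/(-10) = -1/10 ≈ -0.10000)
u = sqrt(590)/10 (u = sqrt(-1/10 + 6) = sqrt(59/10) = sqrt(590)/10 ≈ 2.4290)
((0*u - 5)*(-25))*(-25) = ((0*(sqrt(590)/10) - 5)*(-25))*(-25) = ((0 - 5)*(-25))*(-25) = -5*(-25)*(-25) = 125*(-25) = -3125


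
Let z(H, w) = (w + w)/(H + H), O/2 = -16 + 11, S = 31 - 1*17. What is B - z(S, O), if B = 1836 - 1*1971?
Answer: -940/7 ≈ -134.29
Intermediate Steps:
S = 14 (S = 31 - 17 = 14)
B = -135 (B = 1836 - 1971 = -135)
O = -10 (O = 2*(-16 + 11) = 2*(-5) = -10)
z(H, w) = w/H (z(H, w) = (2*w)/((2*H)) = (2*w)*(1/(2*H)) = w/H)
B - z(S, O) = -135 - (-10)/14 = -135 - 1*(-5/7) = -135 + 5/7 = -940/7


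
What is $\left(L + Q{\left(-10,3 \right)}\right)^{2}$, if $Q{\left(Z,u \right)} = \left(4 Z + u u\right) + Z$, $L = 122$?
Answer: $6561$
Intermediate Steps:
$Q{\left(Z,u \right)} = u^{2} + 5 Z$ ($Q{\left(Z,u \right)} = \left(4 Z + u^{2}\right) + Z = \left(u^{2} + 4 Z\right) + Z = u^{2} + 5 Z$)
$\left(L + Q{\left(-10,3 \right)}\right)^{2} = \left(122 + \left(3^{2} + 5 \left(-10\right)\right)\right)^{2} = \left(122 + \left(9 - 50\right)\right)^{2} = \left(122 - 41\right)^{2} = 81^{2} = 6561$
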